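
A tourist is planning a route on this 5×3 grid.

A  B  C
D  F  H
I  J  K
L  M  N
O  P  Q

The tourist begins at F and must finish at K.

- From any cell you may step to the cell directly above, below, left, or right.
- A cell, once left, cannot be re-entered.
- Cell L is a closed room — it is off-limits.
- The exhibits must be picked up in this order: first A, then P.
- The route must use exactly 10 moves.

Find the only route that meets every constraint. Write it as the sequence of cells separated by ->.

The waypoints must appear in the order A, P, with no cell reused.
Route from F: up 1 to B, left 1 to A, down 2 to I, right 1 to J, down 2 to P, right 1 to Q, up 2 to K — 10 moves in all.
Check: order respected (A at step 2, P at step 7); 10 moves as required.

F -> B -> A -> D -> I -> J -> M -> P -> Q -> N -> K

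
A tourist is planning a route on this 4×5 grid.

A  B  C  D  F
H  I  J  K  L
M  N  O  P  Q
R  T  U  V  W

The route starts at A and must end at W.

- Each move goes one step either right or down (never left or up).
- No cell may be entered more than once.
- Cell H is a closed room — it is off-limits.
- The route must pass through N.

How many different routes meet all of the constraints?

A right/down-only route from A to W makes exactly 3 down-moves and 4 right-moves in some order.
With no other constraints that would be C(7,3) = 35 routes.
Split at N and multiply the segment counts (each segment already excludes blocked cells): A→N: 1; N→W: 4; product = 4.
That gives 4 routes.

4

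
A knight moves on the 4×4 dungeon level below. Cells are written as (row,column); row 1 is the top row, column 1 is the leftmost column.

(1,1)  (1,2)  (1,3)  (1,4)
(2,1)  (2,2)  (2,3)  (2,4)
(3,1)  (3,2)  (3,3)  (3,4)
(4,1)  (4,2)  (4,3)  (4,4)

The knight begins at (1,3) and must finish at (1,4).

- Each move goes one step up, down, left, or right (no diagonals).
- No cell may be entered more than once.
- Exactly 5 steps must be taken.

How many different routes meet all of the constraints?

2

Need simple routes of exactly 5 moves from (1,3) to (1,4) (Manhattan distance 1, so 2 moves are spent on a detour and 2 undoing it).
Enumerating: (1,3) (2,3) (3,3) (3,4) (2,4) (1,4) | (1,3) (1,2) (2,2) (2,3) (2,4) (1,4).
That gives 2 routes.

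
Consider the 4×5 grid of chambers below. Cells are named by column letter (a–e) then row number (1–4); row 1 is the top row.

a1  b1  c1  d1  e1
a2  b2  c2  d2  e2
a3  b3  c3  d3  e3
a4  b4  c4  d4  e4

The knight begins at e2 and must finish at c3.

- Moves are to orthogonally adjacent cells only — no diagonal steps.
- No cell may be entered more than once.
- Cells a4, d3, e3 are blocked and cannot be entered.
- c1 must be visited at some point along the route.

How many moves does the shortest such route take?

5

Any route passes through c1 somewhere between e2 and c3. Summing Manhattan distances along the two legs (e2 → c1 → c3) gives a lower bound of 3 + 2 = 5 moves.
A route of 5 moves achieves this: e2 → e1 → d1 → c1 → c2 → c3.
Since 5 matches the lower bound, it is optimal.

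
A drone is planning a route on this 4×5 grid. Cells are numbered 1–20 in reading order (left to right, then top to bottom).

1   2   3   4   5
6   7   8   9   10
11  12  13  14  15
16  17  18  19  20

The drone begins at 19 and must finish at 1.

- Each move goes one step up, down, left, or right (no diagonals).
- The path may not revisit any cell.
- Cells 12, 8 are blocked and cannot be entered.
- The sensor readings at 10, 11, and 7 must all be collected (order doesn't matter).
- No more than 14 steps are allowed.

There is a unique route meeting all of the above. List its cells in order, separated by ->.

19 -> 20 -> 15 -> 10 -> 9 -> 14 -> 13 -> 18 -> 17 -> 16 -> 11 -> 6 -> 7 -> 2 -> 1

The 14-move cap with required stops at 10, 11, 7 leaves no slack for detours.
Route from 19: right to 20, 2× up (reaching 10), left to 9, down to 14, left to 13, down to 18, 2× left (reaching 16), 2× up (reaching 6), right to 7, up to 2, left to 1 — 14 moves in all.
Check: all required cells visited; 14 ≤ 14 moves.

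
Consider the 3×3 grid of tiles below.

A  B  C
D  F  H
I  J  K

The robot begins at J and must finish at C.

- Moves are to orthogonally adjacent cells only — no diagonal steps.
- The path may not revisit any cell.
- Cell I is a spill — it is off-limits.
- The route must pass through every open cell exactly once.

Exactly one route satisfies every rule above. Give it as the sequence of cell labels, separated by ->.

J -> K -> H -> F -> D -> A -> B -> C

Need to visit all 8 open cells exactly once, starting at J and ending at C.
Route from J: right 1 to K, up 1 to H, left 2 to D, up 1 to A, right 2 to C — 7 moves in all.
Check: all 8 open cells covered.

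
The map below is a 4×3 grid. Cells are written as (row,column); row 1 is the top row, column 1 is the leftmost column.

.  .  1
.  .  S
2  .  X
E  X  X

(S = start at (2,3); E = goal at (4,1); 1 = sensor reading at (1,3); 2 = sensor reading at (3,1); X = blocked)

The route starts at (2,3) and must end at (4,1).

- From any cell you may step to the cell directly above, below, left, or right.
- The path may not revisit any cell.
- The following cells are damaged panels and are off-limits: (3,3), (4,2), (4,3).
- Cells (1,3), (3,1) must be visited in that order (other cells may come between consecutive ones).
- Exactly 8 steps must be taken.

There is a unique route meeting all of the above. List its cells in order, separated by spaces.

The waypoints must appear in the order (1,3), (3,1), with no cell reused.
Route from (2,3): up 1 to (1,3), left 2 to (1,1), down 1 to (2,1), right 1 to (2,2), down 1 to (3,2), left 1 to (3,1), down 1 to (4,1) — 8 moves in all.
Check: order respected (1 at step 1, 2 at step 7); 8 moves as required.

(2,3) (1,3) (1,2) (1,1) (2,1) (2,2) (3,2) (3,1) (4,1)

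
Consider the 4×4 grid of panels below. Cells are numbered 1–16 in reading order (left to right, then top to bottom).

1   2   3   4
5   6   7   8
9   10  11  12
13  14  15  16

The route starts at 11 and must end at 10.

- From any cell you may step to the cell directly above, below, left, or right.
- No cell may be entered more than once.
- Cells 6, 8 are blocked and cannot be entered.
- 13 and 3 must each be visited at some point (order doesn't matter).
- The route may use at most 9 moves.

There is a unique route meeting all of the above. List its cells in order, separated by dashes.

The budget equals the shortest possible length, so every move has to be on a shortest route through the required cells.
Route from 11: up 2 to 3, left 2 to 1, down 3 to 13, right 1 to 14, up 1 to 10 — 9 moves in all.
Check: all required cells visited; 9 ≤ 9 moves.

11 - 7 - 3 - 2 - 1 - 5 - 9 - 13 - 14 - 10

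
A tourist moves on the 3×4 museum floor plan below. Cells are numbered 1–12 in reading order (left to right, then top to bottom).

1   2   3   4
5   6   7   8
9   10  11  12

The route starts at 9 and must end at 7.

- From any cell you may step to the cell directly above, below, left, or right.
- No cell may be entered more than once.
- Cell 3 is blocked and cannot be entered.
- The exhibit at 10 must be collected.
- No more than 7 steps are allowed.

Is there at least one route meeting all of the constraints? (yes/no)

One route that works: 9 → 10 → 6 → 7.

yes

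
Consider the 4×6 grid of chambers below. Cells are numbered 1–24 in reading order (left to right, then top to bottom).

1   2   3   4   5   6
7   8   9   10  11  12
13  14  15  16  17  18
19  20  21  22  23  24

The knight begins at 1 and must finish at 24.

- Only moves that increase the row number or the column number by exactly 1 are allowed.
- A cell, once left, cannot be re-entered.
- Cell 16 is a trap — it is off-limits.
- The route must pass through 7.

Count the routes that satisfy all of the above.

A right/down-only route from 1 to 24 makes exactly 3 down-moves and 5 right-moves in some order.
With no other constraints that would be C(8,3) = 56 routes.
Split at 7 and multiply the segment counts (each segment already excludes blocked cells): 1→7: 1; 7→24: 9; product = 9.
That gives 9 routes.

9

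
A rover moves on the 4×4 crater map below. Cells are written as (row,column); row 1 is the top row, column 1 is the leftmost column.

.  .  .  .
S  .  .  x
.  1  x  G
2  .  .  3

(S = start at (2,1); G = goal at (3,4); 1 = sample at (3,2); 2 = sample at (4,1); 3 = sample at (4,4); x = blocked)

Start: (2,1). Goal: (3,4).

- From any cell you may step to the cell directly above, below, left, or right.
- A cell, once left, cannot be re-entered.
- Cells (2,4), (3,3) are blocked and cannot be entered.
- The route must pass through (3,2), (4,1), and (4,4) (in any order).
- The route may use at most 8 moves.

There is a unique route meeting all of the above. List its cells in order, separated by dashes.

The budget equals the shortest possible length, so every move has to be on a shortest route through the required cells.
Route from (2,1): right 1 to (2,2), down 1 to (3,2), left 1 to (3,1), down 1 to (4,1), right 3 to (4,4), up 1 to (3,4) — 8 moves in all.
Check: all required cells visited; 8 ≤ 8 moves.

(2,1) - (2,2) - (3,2) - (3,1) - (4,1) - (4,2) - (4,3) - (4,4) - (3,4)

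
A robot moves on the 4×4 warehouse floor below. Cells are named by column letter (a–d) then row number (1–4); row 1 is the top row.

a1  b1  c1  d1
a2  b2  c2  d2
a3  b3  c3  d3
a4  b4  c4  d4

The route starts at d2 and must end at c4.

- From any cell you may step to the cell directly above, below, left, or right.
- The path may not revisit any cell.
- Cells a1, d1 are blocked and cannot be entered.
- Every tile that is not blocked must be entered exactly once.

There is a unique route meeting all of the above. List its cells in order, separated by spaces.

d2 c2 c1 b1 b2 a2 a3 a4 b4 b3 c3 d3 d4 c4

Need to visit all 14 open cells exactly once, starting at d2 and ending at c4.
Cell a2 has only two open neighbours (a3 and b2), so the path must pass straight through it: one of those is the cell it's entered from and the other is where it exits.
Route from d2: left to c2, up to c1, left to b1, down to b2, left to a2, 2× down (reaching a4), right to b4, up to b3, 2× right (reaching d3), down to d4, left to c4 — 13 moves in all.
Check: all 14 open cells covered.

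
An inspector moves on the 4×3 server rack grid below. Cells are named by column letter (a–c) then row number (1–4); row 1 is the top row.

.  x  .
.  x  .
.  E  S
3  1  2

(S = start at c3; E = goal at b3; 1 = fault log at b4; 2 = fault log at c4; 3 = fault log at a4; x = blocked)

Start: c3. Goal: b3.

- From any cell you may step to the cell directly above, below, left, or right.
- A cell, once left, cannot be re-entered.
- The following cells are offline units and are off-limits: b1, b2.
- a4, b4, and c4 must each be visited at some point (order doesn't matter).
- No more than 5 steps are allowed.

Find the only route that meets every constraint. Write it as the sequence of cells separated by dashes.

The budget equals the shortest possible length, so every move has to be on a shortest route through the required cells.
Route from c3: down 1 to c4, left 2 to a4, up 1 to a3, right 1 to b3 — 5 moves in all.
Check: all required cells visited; 5 ≤ 5 moves.

c3 - c4 - b4 - a4 - a3 - b3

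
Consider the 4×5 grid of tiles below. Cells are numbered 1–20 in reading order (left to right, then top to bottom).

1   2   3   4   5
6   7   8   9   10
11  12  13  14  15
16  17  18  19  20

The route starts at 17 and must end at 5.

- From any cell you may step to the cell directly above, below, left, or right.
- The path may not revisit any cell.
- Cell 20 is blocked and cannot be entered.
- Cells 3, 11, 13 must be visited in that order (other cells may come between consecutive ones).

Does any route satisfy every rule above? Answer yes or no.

Ignoring the required order, 146 revisit-free routes from 17 to 5 pass through all of 3, 11, and 13; the waypoint orders that occur are 11 → 3 → 13 (70); 13 → 11 → 3 (41); 11 → 13 → 3 (35) — never 3 → 11 → 13.

no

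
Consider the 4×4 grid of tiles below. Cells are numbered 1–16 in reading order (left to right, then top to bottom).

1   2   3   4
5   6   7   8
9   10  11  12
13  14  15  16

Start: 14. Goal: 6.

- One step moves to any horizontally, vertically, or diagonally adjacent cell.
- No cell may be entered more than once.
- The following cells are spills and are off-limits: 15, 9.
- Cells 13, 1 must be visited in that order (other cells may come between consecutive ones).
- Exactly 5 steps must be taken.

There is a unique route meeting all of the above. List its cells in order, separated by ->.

The waypoints must appear in the order 13, 1, with no cell reused.
Route from 14: left to 13, up-right to 10, up-left to 5, up to 1, down-right to 6 — 5 moves in all.
Check: order respected (13 at step 1, 1 at step 4); 5 moves as required.

14 -> 13 -> 10 -> 5 -> 1 -> 6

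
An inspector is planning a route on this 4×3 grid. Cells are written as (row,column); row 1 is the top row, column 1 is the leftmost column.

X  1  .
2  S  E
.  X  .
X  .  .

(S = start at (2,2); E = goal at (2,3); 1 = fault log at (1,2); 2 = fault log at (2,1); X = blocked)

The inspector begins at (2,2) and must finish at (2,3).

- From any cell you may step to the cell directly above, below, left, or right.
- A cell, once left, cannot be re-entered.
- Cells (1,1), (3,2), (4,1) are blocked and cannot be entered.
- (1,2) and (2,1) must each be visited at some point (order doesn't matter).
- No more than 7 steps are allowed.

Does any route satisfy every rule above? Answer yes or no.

Every way from (2,1) onward to (2,3) runs back through (2,2), which the route has already used — so it cannot be completed without a revisit.

no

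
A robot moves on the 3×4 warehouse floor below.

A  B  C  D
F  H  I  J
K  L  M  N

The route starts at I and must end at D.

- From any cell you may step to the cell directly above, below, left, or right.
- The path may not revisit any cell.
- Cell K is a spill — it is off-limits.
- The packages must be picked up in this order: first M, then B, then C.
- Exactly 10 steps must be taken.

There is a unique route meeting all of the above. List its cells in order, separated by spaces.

I J N M L H F A B C D

The waypoints must appear in the order M, B, C, with no cell reused.
Route from I: right 1 to J, down 1 to N, left 2 to L, up 1 to H, left 1 to F, up 1 to A, right 3 to D — 10 moves in all.
Check: order respected (M at step 3, B at step 8, C at step 9); 10 moves as required.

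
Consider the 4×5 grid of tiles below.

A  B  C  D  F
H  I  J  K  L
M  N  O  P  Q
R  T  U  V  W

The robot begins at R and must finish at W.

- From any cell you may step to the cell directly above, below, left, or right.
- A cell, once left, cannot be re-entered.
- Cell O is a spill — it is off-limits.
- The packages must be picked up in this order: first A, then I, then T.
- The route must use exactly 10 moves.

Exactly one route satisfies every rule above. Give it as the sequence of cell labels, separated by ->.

The waypoints must appear in the order A, I, T, with no cell reused.
Route from R: 3× up (reaching A), right to B, 3× down (reaching T), 3× right (reaching W) — 10 moves in all.
Check: order respected (A at step 3, I at step 5, T at step 7); 10 moves as required.

R -> M -> H -> A -> B -> I -> N -> T -> U -> V -> W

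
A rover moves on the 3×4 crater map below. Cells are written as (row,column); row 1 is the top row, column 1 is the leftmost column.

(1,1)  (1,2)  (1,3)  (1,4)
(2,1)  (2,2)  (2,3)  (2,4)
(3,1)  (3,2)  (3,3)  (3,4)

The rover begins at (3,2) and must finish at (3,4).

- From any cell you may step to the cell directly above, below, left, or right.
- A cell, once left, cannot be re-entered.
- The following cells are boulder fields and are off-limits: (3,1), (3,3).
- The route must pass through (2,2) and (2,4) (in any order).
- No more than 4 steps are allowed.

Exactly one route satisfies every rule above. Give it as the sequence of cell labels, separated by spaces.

(3,2) (2,2) (2,3) (2,4) (3,4)

Any route must reach (2,2) and (2,4) and still end at (3,4) within 4 moves, so the order of the required stops is forced.
Route from (3,2): up 1 to (2,2), right 2 to (2,4), down 1 to (3,4) — 4 moves in all.
Check: all required cells visited; 4 ≤ 4 moves.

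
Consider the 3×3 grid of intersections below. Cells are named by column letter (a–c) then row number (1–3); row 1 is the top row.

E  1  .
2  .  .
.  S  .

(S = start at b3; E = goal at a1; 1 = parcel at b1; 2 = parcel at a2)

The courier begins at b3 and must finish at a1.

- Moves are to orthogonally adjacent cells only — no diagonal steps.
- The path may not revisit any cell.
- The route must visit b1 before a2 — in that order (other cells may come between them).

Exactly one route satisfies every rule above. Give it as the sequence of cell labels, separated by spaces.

b3 c3 c2 c1 b1 b2 a2 a1

The waypoints must appear in the order b1, a2, with no cell reused.
Route from b3: right to c3, 2× up (reaching c1), left to b1, down to b2, left to a2, up to a1 — 7 moves in all.
Check: order respected (1 at step 4, 2 at step 6).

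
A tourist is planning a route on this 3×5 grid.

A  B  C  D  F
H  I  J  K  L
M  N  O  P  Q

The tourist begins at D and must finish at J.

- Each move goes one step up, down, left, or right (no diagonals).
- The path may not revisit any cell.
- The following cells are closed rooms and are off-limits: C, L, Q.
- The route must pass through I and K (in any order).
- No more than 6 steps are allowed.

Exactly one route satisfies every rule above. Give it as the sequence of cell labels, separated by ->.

D -> K -> P -> O -> N -> I -> J

The budget equals the shortest possible length, so every move has to be on a shortest route through the required cells.
Route from D: 2× down (reaching P), 2× left (reaching N), up to I, right to J — 6 moves in all.
Check: all required cells visited; 6 ≤ 6 moves.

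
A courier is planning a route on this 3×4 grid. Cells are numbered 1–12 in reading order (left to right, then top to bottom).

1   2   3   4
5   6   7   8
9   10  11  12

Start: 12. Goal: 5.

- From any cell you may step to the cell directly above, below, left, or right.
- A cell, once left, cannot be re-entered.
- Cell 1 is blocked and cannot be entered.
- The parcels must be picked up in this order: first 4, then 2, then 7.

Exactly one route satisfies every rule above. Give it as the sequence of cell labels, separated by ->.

The waypoints must appear in the order 4, 2, 7, with no cell reused.
Route from 12: up 2 to 4, left 2 to 2, down 1 to 6, right 1 to 7, down 1 to 11, left 2 to 9, up 1 to 5 — 10 moves in all.
Check: order respected (4 at step 2, 2 at step 4, 7 at step 6).

12 -> 8 -> 4 -> 3 -> 2 -> 6 -> 7 -> 11 -> 10 -> 9 -> 5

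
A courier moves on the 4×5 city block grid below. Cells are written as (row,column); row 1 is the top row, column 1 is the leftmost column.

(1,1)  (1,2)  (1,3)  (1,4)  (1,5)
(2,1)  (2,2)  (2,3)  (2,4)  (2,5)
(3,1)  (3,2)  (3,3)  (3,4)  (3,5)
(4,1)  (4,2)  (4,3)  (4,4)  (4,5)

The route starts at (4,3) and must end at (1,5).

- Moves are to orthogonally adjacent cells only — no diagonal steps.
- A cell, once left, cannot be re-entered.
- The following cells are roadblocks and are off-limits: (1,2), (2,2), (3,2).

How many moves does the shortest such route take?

The Manhattan distance from (4,3) to (1,5) is |4−1| + |3−5| = 5, so at least 5 moves are needed.
A route of 5 moves achieves this: (4,3) → (3,3) → (2,3) → (1,3) → (1,4) → (1,5).
Since 5 matches the lower bound, it is optimal.

5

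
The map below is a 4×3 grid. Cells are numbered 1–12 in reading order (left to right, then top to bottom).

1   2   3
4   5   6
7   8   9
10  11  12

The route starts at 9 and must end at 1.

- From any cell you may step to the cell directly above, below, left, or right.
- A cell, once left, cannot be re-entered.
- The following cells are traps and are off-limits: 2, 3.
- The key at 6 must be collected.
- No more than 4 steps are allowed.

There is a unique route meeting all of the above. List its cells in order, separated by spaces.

9 6 5 4 1

The budget equals the shortest possible length, so every move has to be on a shortest route through the required cells.
Route from 9: up 1 to 6, left 2 to 4, up 1 to 1 — 4 moves in all.
Check: all required cells visited; 4 ≤ 4 moves.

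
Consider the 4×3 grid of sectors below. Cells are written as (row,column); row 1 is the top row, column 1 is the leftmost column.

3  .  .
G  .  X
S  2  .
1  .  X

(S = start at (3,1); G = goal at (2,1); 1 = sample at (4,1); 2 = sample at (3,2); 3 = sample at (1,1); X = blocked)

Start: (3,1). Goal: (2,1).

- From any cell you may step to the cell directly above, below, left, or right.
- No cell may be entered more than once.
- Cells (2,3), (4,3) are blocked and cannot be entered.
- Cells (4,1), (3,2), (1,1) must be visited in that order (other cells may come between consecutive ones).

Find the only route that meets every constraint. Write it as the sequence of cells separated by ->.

(3,1) -> (4,1) -> (4,2) -> (3,2) -> (2,2) -> (1,2) -> (1,1) -> (2,1)

The waypoints must appear in the order (4,1), (3,2), (1,1), with no cell reused.
Route from (3,1): down to (4,1), right to (4,2), 3× up (reaching (1,2)), left to (1,1), down to (2,1) — 7 moves in all.
Check: order respected (1 at step 1, 2 at step 3, 3 at step 6).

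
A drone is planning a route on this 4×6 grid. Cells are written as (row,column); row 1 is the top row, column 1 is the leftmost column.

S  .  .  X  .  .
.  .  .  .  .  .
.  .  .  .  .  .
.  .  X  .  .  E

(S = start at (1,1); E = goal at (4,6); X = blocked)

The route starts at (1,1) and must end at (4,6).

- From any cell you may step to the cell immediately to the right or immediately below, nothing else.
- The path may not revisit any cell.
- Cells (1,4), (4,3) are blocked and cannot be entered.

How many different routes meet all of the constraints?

A right/down-only route from (1,1) to (4,6) makes exactly 3 down-moves and 5 right-moves in some order.
With no other constraints that would be C(8,3) = 56 routes.
Subtract routes through each blocked cell (inclusion–exclusion for overlaps): − through (1,4): 10 − through (4,3): 10 → 36.
That gives 36 routes.

36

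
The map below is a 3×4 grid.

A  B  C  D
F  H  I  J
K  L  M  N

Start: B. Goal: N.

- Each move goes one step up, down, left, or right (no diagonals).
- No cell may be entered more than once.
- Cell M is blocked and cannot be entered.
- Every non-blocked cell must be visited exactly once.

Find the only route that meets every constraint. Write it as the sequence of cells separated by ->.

Need to visit all 11 open cells exactly once, starting at B and ending at N.
Route from B: left 1 to A, down 2 to K, right 1 to L, up 1 to H, right 1 to I, up 1 to C, right 1 to D, down 2 to N — 10 moves in all.
Check: all 11 open cells covered.

B -> A -> F -> K -> L -> H -> I -> C -> D -> J -> N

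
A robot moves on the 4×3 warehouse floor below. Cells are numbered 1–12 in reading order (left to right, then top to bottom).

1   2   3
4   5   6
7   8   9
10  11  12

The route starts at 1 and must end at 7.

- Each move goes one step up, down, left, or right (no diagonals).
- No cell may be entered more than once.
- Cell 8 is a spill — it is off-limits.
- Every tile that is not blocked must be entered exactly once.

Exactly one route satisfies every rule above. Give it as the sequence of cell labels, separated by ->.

1 -> 4 -> 5 -> 2 -> 3 -> 6 -> 9 -> 12 -> 11 -> 10 -> 7

Need to visit all 11 open cells exactly once, starting at 1 and ending at 7.
Cell 9 has only two open neighbours (6 and 12), so the path must pass straight through it: one of those is the cell it's entered from and the other is where it exits.
Route from 1: down 1 to 4, right 1 to 5, up 1 to 2, right 1 to 3, down 3 to 12, left 2 to 10, up 1 to 7 — 10 moves in all.
Check: all 11 open cells covered.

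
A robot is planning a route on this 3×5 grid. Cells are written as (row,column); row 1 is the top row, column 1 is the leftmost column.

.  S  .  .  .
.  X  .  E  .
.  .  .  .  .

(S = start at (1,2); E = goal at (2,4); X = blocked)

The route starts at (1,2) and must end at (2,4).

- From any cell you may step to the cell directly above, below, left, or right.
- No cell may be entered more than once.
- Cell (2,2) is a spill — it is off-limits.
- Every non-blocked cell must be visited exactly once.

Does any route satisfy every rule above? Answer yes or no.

One route that works: (1,2) → (1,1) → (2,1) → (3,1) → (3,2) → (3,3) → (2,3) → (1,3) → (1,4) → (1,5) → (2,5) → (3,5) → (3,4) → (2,4).

yes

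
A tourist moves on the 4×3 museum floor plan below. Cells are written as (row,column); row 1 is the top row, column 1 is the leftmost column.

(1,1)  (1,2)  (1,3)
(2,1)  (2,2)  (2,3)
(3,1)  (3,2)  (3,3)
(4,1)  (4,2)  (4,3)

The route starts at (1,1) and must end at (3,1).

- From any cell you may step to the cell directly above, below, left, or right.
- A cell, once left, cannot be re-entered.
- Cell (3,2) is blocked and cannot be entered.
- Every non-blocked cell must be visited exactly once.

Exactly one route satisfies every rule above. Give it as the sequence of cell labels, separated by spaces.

Need to visit all 11 open cells exactly once, starting at (1,1) and ending at (3,1).
Cell (3,3) has only two open neighbours ((2,3) and (4,3)), so the path must pass straight through it: one of those is the cell it's entered from and the other is where it exits.
Route from (1,1): down to (2,1), right to (2,2), up to (1,2), right to (1,3), 3× down (reaching (4,3)), 2× left (reaching (4,1)), up to (3,1) — 10 moves in all.
Check: all 11 open cells covered.

(1,1) (2,1) (2,2) (1,2) (1,3) (2,3) (3,3) (4,3) (4,2) (4,1) (3,1)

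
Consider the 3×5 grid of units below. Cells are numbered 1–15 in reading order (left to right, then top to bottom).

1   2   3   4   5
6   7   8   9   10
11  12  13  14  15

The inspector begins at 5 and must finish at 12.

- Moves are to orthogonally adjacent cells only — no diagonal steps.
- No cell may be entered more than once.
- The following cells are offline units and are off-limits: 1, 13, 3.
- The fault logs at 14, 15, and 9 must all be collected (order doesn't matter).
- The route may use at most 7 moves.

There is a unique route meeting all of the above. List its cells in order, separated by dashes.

5 - 10 - 15 - 14 - 9 - 8 - 7 - 12

The budget equals the shortest possible length, so every move has to be on a shortest route through the required cells.
Route from 5: 2× down (reaching 15), left to 14, up to 9, 2× left (reaching 7), down to 12 — 7 moves in all.
Check: all required cells visited; 7 ≤ 7 moves.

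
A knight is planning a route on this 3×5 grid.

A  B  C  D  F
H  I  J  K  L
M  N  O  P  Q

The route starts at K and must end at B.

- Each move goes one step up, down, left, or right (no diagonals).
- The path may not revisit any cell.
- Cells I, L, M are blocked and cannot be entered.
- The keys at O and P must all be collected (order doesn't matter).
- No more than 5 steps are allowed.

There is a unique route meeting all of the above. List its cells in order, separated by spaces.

The 5-move cap with required stops at O, P leaves no slack for detours.
Route from K: down 1 to P, left 1 to O, up 2 to C, left 1 to B — 5 moves in all.
Check: all required cells visited; 5 ≤ 5 moves.

K P O J C B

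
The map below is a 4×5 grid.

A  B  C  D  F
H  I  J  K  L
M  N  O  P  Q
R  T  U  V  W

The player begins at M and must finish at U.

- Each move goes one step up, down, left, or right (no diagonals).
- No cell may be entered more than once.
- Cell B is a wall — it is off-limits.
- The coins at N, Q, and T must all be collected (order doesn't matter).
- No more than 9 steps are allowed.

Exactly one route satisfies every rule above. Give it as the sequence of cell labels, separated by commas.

M, R, T, N, O, P, Q, W, V, U

Any route must reach N, Q, and T and still end at U within 9 moves, so the order of the required stops is forced.
Route from M: down to R, right to T, up to N, 3× right (reaching Q), down to W, 2× left (reaching U) — 9 moves in all.
Check: all required cells visited; 9 ≤ 9 moves.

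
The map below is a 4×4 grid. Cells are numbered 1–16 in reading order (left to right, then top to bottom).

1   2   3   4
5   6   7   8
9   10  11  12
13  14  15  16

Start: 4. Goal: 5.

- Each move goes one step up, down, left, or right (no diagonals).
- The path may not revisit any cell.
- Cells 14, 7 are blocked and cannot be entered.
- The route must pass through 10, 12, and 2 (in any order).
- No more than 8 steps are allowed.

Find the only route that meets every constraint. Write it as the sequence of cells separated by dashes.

4 - 8 - 12 - 11 - 10 - 6 - 2 - 1 - 5

The 8-move cap with required stops at 10, 12, 2 leaves no slack for detours.
Route from 4: down 2 to 12, left 2 to 10, up 2 to 2, left 1 to 1, down 1 to 5 — 8 moves in all.
Check: all required cells visited; 8 ≤ 8 moves.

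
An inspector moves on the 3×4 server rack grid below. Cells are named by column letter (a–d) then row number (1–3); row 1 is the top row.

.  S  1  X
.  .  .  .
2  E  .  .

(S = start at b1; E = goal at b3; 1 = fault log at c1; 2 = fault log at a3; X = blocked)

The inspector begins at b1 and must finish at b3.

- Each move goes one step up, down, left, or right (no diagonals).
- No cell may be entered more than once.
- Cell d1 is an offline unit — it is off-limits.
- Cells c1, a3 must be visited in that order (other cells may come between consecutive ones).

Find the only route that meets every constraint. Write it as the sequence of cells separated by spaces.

The waypoints must appear in the order c1, a3, with no cell reused.
Route from b1: right 1 to c1, down 1 to c2, left 2 to a2, down 1 to a3, right 1 to b3 — 6 moves in all.
Check: order respected (1 at step 1, 2 at step 5).

b1 c1 c2 b2 a2 a3 b3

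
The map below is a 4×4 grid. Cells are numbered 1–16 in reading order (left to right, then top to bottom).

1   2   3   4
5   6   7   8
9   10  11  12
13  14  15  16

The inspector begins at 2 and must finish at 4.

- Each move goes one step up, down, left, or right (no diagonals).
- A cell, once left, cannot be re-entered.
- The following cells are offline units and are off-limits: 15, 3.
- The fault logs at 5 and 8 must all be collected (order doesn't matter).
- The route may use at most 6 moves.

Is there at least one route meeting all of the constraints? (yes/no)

yes

One route that works: 2 → 1 → 5 → 6 → 7 → 8 → 4.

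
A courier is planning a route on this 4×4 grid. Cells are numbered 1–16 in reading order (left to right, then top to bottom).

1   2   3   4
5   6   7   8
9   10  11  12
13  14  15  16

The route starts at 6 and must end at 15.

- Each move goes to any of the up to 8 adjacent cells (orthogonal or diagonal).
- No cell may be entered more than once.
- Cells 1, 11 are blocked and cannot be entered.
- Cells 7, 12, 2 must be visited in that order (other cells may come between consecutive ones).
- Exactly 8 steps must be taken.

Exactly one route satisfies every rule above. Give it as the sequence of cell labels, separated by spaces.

The waypoints must appear in the order 7, 12, 2, with no cell reused.
Route from 6: right to 7, down-right to 12, up to 8, up-left to 3, left to 2, down-left to 5, 2× down-right (reaching 15) — 8 moves in all.
Check: order respected (7 at step 1, 12 at step 2, 2 at step 5); 8 moves as required.

6 7 12 8 3 2 5 10 15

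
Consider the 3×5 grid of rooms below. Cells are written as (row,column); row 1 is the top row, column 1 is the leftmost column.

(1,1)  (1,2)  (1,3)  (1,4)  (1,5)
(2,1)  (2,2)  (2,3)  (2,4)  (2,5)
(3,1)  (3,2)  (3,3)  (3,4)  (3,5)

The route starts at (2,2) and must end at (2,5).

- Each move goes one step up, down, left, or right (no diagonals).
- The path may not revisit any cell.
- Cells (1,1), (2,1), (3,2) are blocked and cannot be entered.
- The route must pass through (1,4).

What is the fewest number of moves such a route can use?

5

Any route passes through (1,4) somewhere between (2,2) and (2,5). Summing Manhattan distances along the two legs ((2,2) → (1,4) → (2,5)) gives a lower bound of 3 + 2 = 5 moves.
A route of 5 moves achieves this: (2,2) → (1,2) → (1,3) → (1,4) → (2,4) → (2,5).
Since 5 matches the lower bound, it is optimal.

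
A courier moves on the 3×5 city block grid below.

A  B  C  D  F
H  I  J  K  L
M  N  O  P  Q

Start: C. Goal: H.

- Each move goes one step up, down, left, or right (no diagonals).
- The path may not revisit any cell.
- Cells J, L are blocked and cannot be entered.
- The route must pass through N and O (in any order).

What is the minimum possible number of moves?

7

Any route passes through N and O in some order between C and H. Summing Manhattan distances along each leg and taking the cheapest ordering (C → O → N → H) gives a lower bound of 2 + 1 + 2 = 5 moves.
That bound ignores the blocked cells. Measuring each leg by the fewest moves that actually steer around them (C→O: 4; O→N: 1; N→H: 2) raises the lower bound to 7.
A route of 7 moves exists: C → D → K → P → O → N → I → H.
Since 7 matches that lower bound, it is optimal.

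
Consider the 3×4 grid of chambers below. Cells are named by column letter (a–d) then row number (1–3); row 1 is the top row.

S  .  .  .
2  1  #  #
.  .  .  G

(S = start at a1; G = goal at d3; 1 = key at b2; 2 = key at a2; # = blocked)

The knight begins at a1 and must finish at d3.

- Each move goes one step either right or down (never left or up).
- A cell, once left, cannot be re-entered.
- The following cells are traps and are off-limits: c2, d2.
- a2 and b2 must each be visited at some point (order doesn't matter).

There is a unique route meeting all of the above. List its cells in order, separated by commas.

Moves only go right or down, so the column and row indices never decrease.
Route from a1: down 1 to a2, right 1 to b2, down 1 to b3, right 2 to d3 — 5 moves in all.
Check: all required cells visited.

a1, a2, b2, b3, c3, d3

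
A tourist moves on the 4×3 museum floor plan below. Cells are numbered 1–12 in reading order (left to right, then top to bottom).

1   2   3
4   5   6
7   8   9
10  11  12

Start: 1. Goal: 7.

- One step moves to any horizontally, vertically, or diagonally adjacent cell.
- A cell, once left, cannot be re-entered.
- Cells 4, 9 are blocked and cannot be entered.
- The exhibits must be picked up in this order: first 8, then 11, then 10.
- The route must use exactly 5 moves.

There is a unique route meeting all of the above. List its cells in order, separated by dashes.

The waypoints must appear in the order 8, 11, 10, with no cell reused.
Route from 1: down-right to 5, 2× down (reaching 11), left to 10, up to 7 — 5 moves in all.
Check: order respected (8 at step 2, 11 at step 3, 10 at step 4); 5 moves as required.

1 - 5 - 8 - 11 - 10 - 7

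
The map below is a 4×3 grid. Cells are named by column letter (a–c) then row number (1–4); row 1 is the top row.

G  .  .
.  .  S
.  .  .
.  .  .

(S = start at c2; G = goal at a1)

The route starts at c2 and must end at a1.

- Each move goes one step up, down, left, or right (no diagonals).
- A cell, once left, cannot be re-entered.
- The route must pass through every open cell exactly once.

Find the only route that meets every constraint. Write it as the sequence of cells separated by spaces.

c2 c1 b1 b2 b3 c3 c4 b4 a4 a3 a2 a1

Need to visit all 12 open cells exactly once, starting at c2 and ending at a1.
Cell c1 has only two open neighbours (c2 and b1), so the path must pass straight through it: one of those is the cell it's entered from and the other is where it exits.
Route from c2: up to c1, left to b1, 2× down (reaching b3), right to c3, down to c4, 2× left (reaching a4), 3× up (reaching a1) — 11 moves in all.
Check: all 12 open cells covered.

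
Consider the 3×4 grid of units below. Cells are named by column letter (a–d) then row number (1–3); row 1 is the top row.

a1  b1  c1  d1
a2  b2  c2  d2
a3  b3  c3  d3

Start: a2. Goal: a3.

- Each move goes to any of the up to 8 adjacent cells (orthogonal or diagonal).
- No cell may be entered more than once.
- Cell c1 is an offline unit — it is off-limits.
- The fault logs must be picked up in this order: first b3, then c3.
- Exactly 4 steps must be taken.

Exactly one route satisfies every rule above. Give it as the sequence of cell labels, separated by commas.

a2, b3, c3, b2, a3

The waypoints must appear in the order b3, c3, with no cell reused.
Route from a2: down-right 1 to b3, right 1 to c3, up-left 1 to b2, down-left 1 to a3 — 4 moves in all.
Check: order respected (b3 at step 1, c3 at step 2); 4 moves as required.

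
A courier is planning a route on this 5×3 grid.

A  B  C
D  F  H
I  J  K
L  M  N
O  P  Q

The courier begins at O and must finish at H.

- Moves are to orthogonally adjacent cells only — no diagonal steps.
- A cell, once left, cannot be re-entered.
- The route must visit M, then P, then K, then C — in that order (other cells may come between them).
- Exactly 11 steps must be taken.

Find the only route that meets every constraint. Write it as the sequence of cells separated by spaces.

The waypoints must appear in the order M, P, K, C, with no cell reused.
Route from O: up 1 to L, right 1 to M, down 1 to P, right 1 to Q, up 2 to K, left 1 to J, up 2 to B, right 1 to C, down 1 to H — 11 moves in all.
Check: order respected (M at step 2, P at step 3, K at step 6, C at step 10); 11 moves as required.

O L M P Q N K J F B C H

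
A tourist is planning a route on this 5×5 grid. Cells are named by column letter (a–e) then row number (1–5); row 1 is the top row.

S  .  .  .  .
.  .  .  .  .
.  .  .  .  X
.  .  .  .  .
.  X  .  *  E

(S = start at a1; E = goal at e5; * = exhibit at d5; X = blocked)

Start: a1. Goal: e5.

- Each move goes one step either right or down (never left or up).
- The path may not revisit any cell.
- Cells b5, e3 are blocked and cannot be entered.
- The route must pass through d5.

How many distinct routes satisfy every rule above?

A right/down-only route from a1 to e5 makes exactly 4 down-moves and 4 right-moves in some order.
With no other constraints that would be C(8,4) = 70 routes.
Split at d5 and multiply the segment counts (each segment already excludes blocked cells): a1→d5: 30; d5→e5: 1; product = 30.
That gives 30 routes.

30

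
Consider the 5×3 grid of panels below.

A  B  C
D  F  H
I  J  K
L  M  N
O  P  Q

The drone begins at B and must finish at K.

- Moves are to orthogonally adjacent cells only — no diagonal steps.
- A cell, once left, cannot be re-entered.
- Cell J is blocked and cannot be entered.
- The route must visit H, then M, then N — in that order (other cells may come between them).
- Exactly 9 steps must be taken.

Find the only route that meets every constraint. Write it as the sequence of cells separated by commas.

B, C, H, F, D, I, L, M, N, K

The waypoints must appear in the order H, M, N, with no cell reused.
Route from B: right 1 to C, down 1 to H, left 2 to D, down 2 to L, right 2 to N, up 1 to K — 9 moves in all.
Check: order respected (H at step 2, M at step 7, N at step 8); 9 moves as required.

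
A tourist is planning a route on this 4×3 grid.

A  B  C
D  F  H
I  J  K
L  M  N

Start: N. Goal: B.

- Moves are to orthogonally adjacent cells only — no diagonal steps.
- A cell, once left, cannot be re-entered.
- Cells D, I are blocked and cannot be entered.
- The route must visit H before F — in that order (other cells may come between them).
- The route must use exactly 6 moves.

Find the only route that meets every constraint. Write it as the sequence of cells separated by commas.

The waypoints must appear in the order H, F, with no cell reused.
Route from N: left 1 to M, up 1 to J, right 1 to K, up 1 to H, left 1 to F, up 1 to B — 6 moves in all.
Check: order respected (H at step 4, F at step 5); 6 moves as required.

N, M, J, K, H, F, B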